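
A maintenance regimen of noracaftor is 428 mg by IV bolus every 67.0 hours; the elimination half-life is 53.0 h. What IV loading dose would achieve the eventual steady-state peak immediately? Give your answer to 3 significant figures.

733 mg

k = ln 2 / 53.0 = 0.01308 h⁻¹
Accumulation ratio R = 1 / (1 − e^(−kτ)) = 1 / (1 − e^(−0.01308×67.0)) = 1 / (1 − 0.4163) = 1.713
Loading dose = maintenance dose × R = 428 × 1.713 ≈ 733 mg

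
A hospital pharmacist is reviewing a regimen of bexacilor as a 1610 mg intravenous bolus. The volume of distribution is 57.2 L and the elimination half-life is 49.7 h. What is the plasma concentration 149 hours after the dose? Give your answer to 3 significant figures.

C₀ = dose / V = 1610 / 57.2 = 28.15 mg/L
k = ln 2 / 49.7 = 0.01395 h⁻¹
C(t) = C₀ e^(−kt) = 28.15 × e^(−0.01395 × 149) = 28.15 × e^(−2.078) = 28.15 × 0.1252 ≈ 3.52 mg/L

3.52 mg/L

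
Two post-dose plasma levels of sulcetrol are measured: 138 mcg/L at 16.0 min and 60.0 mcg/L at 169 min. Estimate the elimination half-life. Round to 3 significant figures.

k = ln(C₁/C₂) / (t₂ − t₁) = ln(138/60.0) / (169 − 16.0)
  = 0.8329 / 153.0 = 0.005444 min⁻¹
t½ = ln 2 / k = ln 2 / 0.005444 ≈ 127 minutes

127 minutes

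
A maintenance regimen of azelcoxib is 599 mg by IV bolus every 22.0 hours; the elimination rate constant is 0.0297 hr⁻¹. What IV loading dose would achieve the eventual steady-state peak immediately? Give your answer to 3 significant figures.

1250 mg

Accumulation ratio R = 1 / (1 − e^(−kτ)) = 1 / (1 − e^(−0.02970×22.0)) = 1 / (1 − 0.5203) = 2.085
Loading dose = maintenance dose × R = 599 × 2.085 ≈ 1250 mg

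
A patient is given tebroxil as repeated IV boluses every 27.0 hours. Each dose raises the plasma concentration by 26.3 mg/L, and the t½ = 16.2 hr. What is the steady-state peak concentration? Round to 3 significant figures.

38.4 mg/L

k = ln 2 / 16.2 = 0.04279 hr⁻¹
Fraction remaining after one interval: e^(−kτ) = e^(−0.04279 × 27.0) = 0.3150
R = 1 / (1 − 0.3150) = 1.460
Css,max = 26.3 × 1.460 ≈ 38.4 mg/L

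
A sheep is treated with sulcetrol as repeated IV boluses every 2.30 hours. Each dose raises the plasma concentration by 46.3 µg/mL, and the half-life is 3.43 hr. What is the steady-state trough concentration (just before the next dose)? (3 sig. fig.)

78.3 µg/mL

k = ln 2 / 3.43 = 0.2021 hr⁻¹
Fraction remaining after one interval: e^(−kτ) = e^(−0.2021 × 2.30) = 0.6283
R = 1 / (1 − 0.6283) = 2.690
Css,max = 46.3 × 2.690 = 124.6 µg/mL
Css,min = Css,max × e^(−kτ) = 124.6 × 0.6283 ≈ 78.3 µg/mL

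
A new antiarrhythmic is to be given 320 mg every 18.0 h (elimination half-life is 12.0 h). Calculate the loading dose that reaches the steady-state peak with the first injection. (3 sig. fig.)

495 mg

k = ln 2 / 12.0 = 0.05776 h⁻¹
Accumulation ratio R = 1 / (1 − e^(−kτ)) = 1 / (1 − e^(−0.05776×18.0)) = 1 / (1 − 0.3536) = 1.547
Loading dose = maintenance dose × R = 320 × 1.547 ≈ 495 mg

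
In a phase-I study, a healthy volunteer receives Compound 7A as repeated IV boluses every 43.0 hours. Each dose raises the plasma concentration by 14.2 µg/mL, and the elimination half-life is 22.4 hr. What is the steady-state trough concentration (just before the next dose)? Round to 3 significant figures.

k = ln 2 / 22.4 = 0.03094 hr⁻¹
Fraction remaining after one interval: e^(−kτ) = e^(−0.03094 × 43.0) = 0.2643
R = 1 / (1 − 0.2643) = 1.359
Css,max = 14.2 × 1.359 = 19.30 µg/mL
Css,min = Css,max × e^(−kτ) = 19.30 × 0.2643 ≈ 5.10 µg/mL

5.10 µg/mL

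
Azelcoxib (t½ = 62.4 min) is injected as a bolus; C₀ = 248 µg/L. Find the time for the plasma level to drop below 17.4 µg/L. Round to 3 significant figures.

k = ln 2 / 62.4 = 0.01111 min⁻¹
C(t) = C₀ e^(−kt)  ⇒  t = ln(C₀/C) / k
t = ln(248/17.4) / 0.01111 = 2.657 / 0.01111 ≈ 239 minutes

239 minutes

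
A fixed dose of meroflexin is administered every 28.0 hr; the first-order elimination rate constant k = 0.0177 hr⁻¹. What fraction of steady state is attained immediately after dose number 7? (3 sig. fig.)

f_n = 1 − e^(−nkτ) = 1 − e^(−7 × 0.01770 × 28.0) = 1 − e^(−3.469) = 1 − 0.03114 ≈ 0.969

0.969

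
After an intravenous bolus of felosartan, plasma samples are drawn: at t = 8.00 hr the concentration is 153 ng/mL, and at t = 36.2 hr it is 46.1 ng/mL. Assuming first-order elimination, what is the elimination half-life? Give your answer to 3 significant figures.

k = ln(C₁/C₂) / (t₂ − t₁) = ln(153/46.1) / (36.2 − 8.00)
  = 1.200 / 28.20 = 0.04254 hr⁻¹
t½ = ln 2 / k = ln 2 / 0.04254 ≈ 16.3 hours

16.3 hours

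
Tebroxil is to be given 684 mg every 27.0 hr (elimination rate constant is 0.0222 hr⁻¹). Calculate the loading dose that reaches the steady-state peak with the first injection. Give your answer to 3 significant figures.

1520 mg

Accumulation ratio R = 1 / (1 − e^(−kτ)) = 1 / (1 − e^(−0.02220×27.0)) = 1 / (1 − 0.5491) = 2.218
Loading dose = maintenance dose × R = 684 × 2.218 ≈ 1520 mg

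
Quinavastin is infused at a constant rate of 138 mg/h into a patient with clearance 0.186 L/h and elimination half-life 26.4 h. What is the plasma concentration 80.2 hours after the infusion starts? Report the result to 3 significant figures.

Css = rate / CL = 138 / 0.186 = 741.9 µg/mL
k = ln 2 / 26.4 = 0.02626 h⁻¹
C(t) = Css (1 − e^(−kt)) = 741.9 × (1 − e^(−2.106)) = 741.9 × 0.8782 ≈ 652 µg/mL

652 µg/mL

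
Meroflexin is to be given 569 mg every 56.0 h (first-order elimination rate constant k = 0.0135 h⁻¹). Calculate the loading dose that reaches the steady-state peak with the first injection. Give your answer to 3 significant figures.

1070 mg

Accumulation ratio R = 1 / (1 − e^(−kτ)) = 1 / (1 − e^(−0.01350×56.0)) = 1 / (1 − 0.4695) = 1.885
Loading dose = maintenance dose × R = 569 × 1.885 ≈ 1070 mg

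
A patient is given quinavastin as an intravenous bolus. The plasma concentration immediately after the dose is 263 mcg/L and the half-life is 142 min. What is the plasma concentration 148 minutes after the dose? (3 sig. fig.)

128 mcg/L

k = ln 2 / 142 = 0.004881 min⁻¹
C(t) = C₀ e^(−kt) = 263 × e^(−0.004881 × 148) = 263 × e^(−0.7224) = 263 × 0.4856 ≈ 128 mcg/L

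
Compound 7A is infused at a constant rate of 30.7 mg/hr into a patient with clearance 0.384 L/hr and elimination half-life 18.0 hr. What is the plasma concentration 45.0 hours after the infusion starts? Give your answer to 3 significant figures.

Css = rate / CL = 30.7 / 0.384 = 79.95 µg/mL
k = ln 2 / 18.0 = 0.03851 hr⁻¹
C(t) = Css (1 − e^(−kt)) = 79.95 × (1 − e^(−1.733)) = 79.95 × 0.8232 ≈ 65.8 µg/mL

65.8 µg/mL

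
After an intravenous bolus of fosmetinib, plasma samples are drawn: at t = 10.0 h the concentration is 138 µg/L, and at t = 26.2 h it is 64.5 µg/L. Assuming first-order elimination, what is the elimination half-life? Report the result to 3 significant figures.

k = ln(C₁/C₂) / (t₂ − t₁) = ln(138/64.5) / (26.2 − 10.0)
  = 0.7606 / 16.20 = 0.04695 h⁻¹
t½ = ln 2 / k = ln 2 / 0.04695 ≈ 14.8 hours

14.8 hours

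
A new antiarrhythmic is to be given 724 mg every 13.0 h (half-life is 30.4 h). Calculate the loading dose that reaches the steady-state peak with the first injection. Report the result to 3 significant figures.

k = ln 2 / 30.4 = 0.02280 h⁻¹
Accumulation ratio R = 1 / (1 − e^(−kτ)) = 1 / (1 − e^(−0.02280×13.0)) = 1 / (1 − 0.7435) = 3.898
Loading dose = maintenance dose × R = 724 × 3.898 ≈ 2820 mg

2820 mg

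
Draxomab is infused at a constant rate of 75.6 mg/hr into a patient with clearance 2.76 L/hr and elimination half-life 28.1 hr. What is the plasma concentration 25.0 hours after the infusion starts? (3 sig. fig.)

Css = rate / CL = 75.6 / 2.76 = 27.39 mg/L
k = ln 2 / 28.1 = 0.02467 hr⁻¹
C(t) = Css (1 − e^(−kt)) = 27.39 × (1 − e^(−0.6167)) = 27.39 × 0.4603 ≈ 12.6 mg/L

12.6 mg/L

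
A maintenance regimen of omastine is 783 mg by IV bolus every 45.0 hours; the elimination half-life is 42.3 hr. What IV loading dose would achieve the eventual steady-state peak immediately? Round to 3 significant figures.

1500 mg

k = ln 2 / 42.3 = 0.01639 hr⁻¹
Accumulation ratio R = 1 / (1 − e^(−kτ)) = 1 / (1 − e^(−0.01639×45.0)) = 1 / (1 − 0.4784) = 1.917
Loading dose = maintenance dose × R = 783 × 1.917 ≈ 1500 mg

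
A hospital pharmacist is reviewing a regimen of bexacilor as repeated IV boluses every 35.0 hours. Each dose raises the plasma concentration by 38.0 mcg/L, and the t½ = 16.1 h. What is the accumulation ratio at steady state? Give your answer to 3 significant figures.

1.28

k = ln 2 / 16.1 = 0.04305 h⁻¹
Fraction remaining after one interval: e^(−kτ) = e^(−0.04305 × 35.0) = 0.2216
R = 1 / (1 − 0.2216) = 1 / 0.7784 ≈ 1.28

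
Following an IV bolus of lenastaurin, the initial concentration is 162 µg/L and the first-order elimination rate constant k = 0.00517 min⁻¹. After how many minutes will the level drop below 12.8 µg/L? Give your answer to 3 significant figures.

491 minutes

C(t) = C₀ e^(−kt)  ⇒  t = ln(C₀/C) / k
t = ln(162/12.8) / 0.005170 = 2.538 / 0.005170 ≈ 491 minutes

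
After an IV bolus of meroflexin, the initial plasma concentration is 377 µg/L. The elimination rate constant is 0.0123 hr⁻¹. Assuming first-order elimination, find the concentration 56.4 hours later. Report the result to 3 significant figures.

C(t) = C₀ e^(−kt) = 377 × e^(−0.01230 × 56.4) = 377 × e^(−0.6937) = 377 × 0.4997 ≈ 188 µg/L

188 µg/L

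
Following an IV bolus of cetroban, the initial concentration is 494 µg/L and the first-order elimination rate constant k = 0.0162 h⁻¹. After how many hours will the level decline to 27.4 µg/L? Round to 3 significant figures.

C(t) = C₀ e^(−kt)  ⇒  t = ln(C₀/C) / k
t = ln(494/27.4) / 0.01620 = 2.892 / 0.01620 ≈ 179 hours

179 hours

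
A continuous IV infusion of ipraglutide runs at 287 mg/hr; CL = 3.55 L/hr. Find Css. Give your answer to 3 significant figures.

Css = infusion rate / CL = 287 / 3.55 ≈ 80.8 mg/L

80.8 mg/L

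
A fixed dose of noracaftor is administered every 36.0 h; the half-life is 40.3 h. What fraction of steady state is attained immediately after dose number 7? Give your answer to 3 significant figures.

k = ln 2 / 40.3 = 0.01720 h⁻¹
f_n = 1 − e^(−nkτ) = 1 − e^(−7 × 0.01720 × 36.0) = 1 − e^(−4.334) = 1 − 0.01311 ≈ 0.987

0.987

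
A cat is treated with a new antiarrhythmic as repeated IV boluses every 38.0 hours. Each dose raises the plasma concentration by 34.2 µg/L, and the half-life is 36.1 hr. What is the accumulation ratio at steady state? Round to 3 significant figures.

k = ln 2 / 36.1 = 0.01920 hr⁻¹
Fraction remaining after one interval: e^(−kτ) = e^(−0.01920 × 38.0) = 0.4821
R = 1 / (1 − 0.4821) = 1 / 0.5179 ≈ 1.93

1.93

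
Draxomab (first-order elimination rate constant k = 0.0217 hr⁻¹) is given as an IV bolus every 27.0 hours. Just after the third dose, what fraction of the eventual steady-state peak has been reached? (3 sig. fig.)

0.828

f_n = 1 − e^(−nkτ) = 1 − e^(−3 × 0.02170 × 27.0) = 1 − e^(−1.758) = 1 − 0.1724 ≈ 0.828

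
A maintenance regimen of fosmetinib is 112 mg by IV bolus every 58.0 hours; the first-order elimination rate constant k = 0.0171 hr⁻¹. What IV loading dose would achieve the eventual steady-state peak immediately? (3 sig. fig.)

178 mg

Accumulation ratio R = 1 / (1 − e^(−kτ)) = 1 / (1 − e^(−0.01710×58.0)) = 1 / (1 − 0.3709) = 1.590
Loading dose = maintenance dose × R = 112 × 1.590 ≈ 178 mg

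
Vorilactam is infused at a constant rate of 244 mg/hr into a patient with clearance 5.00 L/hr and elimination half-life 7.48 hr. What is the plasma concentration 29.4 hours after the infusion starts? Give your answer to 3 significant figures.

45.6 µg/mL

Css = rate / CL = 244 / 5.00 = 48.80 µg/mL
k = ln 2 / 7.48 = 0.09267 hr⁻¹
C(t) = Css (1 − e^(−kt)) = 48.80 × (1 − e^(−2.724)) = 48.80 × 0.9344 ≈ 45.6 µg/mL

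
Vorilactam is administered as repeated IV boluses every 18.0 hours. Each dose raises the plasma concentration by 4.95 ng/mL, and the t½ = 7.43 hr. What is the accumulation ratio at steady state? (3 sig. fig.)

1.23

k = ln 2 / 7.43 = 0.09329 hr⁻¹
Fraction remaining after one interval: e^(−kτ) = e^(−0.09329 × 18.0) = 0.1865
R = 1 / (1 − 0.1865) = 1 / 0.8135 ≈ 1.23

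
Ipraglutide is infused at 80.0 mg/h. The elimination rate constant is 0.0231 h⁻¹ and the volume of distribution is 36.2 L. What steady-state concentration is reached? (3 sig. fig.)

CL = k · V = 0.0231 × 36.2 = 0.8362 L/h
Css = rate / CL = 80.0 / 0.8362 ≈ 95.7 mg/L

95.7 mg/L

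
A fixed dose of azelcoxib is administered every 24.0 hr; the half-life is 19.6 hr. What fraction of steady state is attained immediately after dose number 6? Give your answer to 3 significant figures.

k = ln 2 / 19.6 = 0.03536 hr⁻¹
f_n = 1 − e^(−nkτ) = 1 − e^(−6 × 0.03536 × 24.0) = 1 − e^(−5.093) = 1 − 0.006143 ≈ 0.994

0.994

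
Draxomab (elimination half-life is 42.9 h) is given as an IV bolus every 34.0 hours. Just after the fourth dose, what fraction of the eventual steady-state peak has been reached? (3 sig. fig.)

k = ln 2 / 42.9 = 0.01616 h⁻¹
f_n = 1 − e^(−nkτ) = 1 − e^(−4 × 0.01616 × 34.0) = 1 − e^(−2.197) = 1 − 0.1111 ≈ 0.889

0.889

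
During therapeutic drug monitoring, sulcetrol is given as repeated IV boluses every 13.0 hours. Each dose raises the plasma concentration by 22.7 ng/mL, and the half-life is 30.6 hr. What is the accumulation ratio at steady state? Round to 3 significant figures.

3.92

k = ln 2 / 30.6 = 0.02265 hr⁻¹
Fraction remaining after one interval: e^(−kτ) = e^(−0.02265 × 13.0) = 0.7449
R = 1 / (1 − 0.7449) = 1 / 0.2551 ≈ 3.92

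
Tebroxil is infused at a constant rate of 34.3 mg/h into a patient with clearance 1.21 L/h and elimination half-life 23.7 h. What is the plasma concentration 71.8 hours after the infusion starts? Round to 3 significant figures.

Css = rate / CL = 34.3 / 1.21 = 28.35 µg/mL
k = ln 2 / 23.7 = 0.02925 h⁻¹
C(t) = Css (1 − e^(−kt)) = 28.35 × (1 − e^(−2.100)) = 28.35 × 0.8775 ≈ 24.9 µg/mL

24.9 µg/mL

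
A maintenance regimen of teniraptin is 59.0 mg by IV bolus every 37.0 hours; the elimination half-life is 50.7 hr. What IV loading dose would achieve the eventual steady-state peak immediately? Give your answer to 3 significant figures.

k = ln 2 / 50.7 = 0.01367 hr⁻¹
Accumulation ratio R = 1 / (1 − e^(−kτ)) = 1 / (1 − e^(−0.01367×37.0)) = 1 / (1 − 0.6030) = 2.519
Loading dose = maintenance dose × R = 59.0 × 2.519 ≈ 149 mg

149 mg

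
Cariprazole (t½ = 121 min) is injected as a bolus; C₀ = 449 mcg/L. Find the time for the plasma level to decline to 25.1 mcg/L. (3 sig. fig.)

k = ln 2 / 121 = 0.005728 min⁻¹
C(t) = C₀ e^(−kt)  ⇒  t = ln(C₀/C) / k
t = ln(449/25.1) / 0.005728 = 2.884 / 0.005728 ≈ 503 minutes

503 minutes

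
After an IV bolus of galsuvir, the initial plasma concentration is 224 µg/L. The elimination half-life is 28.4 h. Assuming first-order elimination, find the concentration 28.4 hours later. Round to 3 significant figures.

k = ln 2 / 28.4 = 0.02441 h⁻¹
28.4 h is 1.000 half-lives, so C = 224 × (1/2)^1.000 = 224 × 0.5000 ≈ 112 µg/L

112 µg/L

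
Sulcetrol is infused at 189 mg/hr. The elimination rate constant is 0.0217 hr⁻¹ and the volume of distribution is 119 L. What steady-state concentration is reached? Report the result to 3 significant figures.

CL = k · V = 0.0217 × 119 = 2.582 L/hr
Css = rate / CL = 189 / 2.582 ≈ 73.2 µg/mL

73.2 µg/mL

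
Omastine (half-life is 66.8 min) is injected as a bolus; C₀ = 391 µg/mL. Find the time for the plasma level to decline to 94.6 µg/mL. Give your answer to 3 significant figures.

k = ln 2 / 66.8 = 0.01038 min⁻¹
C(t) = C₀ e^(−kt)  ⇒  t = ln(C₀/C) / k
t = ln(391/94.6) / 0.01038 = 1.419 / 0.01038 ≈ 137 minutes

137 minutes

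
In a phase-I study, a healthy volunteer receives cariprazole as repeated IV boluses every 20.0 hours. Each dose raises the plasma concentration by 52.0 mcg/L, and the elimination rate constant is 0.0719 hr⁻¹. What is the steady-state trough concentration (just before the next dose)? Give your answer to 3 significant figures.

Fraction remaining after one interval: e^(−kτ) = e^(−0.07190 × 20.0) = 0.2374
R = 1 / (1 − 0.2374) = 1.311
Css,max = 52.0 × 1.311 = 68.19 mcg/L
Css,min = Css,max × e^(−kτ) = 68.19 × 0.2374 ≈ 16.2 mcg/L

16.2 mcg/L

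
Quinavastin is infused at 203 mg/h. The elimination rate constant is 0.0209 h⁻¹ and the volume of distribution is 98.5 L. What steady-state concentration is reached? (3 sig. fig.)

CL = k · V = 0.0209 × 98.5 = 2.059 L/h
Css = rate / CL = 203 / 2.059 ≈ 98.6 µg/mL

98.6 µg/mL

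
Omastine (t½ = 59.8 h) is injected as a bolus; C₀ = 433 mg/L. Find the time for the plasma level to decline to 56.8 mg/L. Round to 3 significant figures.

175 hours

k = ln 2 / 59.8 = 0.01159 h⁻¹
C(t) = C₀ e^(−kt)  ⇒  t = ln(C₀/C) / k
t = ln(433/56.8) / 0.01159 = 2.031 / 0.01159 ≈ 175 hours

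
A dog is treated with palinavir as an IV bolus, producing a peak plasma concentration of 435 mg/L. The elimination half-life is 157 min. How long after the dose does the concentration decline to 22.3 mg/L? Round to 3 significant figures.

673 minutes

k = ln 2 / 157 = 0.004415 min⁻¹
C(t) = C₀ e^(−kt)  ⇒  t = ln(C₀/C) / k
t = ln(435/22.3) / 0.004415 = 2.971 / 0.004415 ≈ 673 minutes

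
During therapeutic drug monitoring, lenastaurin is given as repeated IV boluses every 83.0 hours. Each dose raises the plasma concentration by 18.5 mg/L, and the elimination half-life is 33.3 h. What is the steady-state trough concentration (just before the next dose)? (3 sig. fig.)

4.00 mg/L

k = ln 2 / 33.3 = 0.02082 h⁻¹
Fraction remaining after one interval: e^(−kτ) = e^(−0.02082 × 83.0) = 0.1777
R = 1 / (1 − 0.1777) = 1.216
Css,max = 18.5 × 1.216 = 22.50 mg/L
Css,min = Css,max × e^(−kτ) = 22.50 × 0.1777 ≈ 4.00 mg/L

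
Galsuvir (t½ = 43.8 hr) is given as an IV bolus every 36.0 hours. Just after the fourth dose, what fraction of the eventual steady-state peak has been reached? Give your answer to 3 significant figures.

k = ln 2 / 43.8 = 0.01583 hr⁻¹
f_n = 1 − e^(−nkτ) = 1 − e^(−4 × 0.01583 × 36.0) = 1 − e^(−2.279) = 1 − 0.1024 ≈ 0.898

0.898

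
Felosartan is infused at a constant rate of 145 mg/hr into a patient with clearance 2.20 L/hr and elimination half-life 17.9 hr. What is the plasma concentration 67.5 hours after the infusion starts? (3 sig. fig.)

Css = rate / CL = 145 / 2.20 = 65.91 µg/mL
k = ln 2 / 17.9 = 0.03872 hr⁻¹
C(t) = Css (1 − e^(−kt)) = 65.91 × (1 − e^(−2.614)) = 65.91 × 0.9267 ≈ 61.1 µg/mL

61.1 µg/mL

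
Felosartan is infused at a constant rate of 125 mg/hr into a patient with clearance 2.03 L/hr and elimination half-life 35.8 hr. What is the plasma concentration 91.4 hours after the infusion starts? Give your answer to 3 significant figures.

Css = rate / CL = 125 / 2.03 = 61.58 µg/mL
k = ln 2 / 35.8 = 0.01936 hr⁻¹
C(t) = Css (1 − e^(−kt)) = 61.58 × (1 − e^(−1.770)) = 61.58 × 0.8296 ≈ 51.1 µg/mL

51.1 µg/mL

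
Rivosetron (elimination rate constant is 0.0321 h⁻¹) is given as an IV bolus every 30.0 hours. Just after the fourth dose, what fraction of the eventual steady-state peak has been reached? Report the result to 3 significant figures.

f_n = 1 − e^(−nkτ) = 1 − e^(−4 × 0.03210 × 30.0) = 1 − e^(−3.852) = 1 − 0.02124 ≈ 0.979

0.979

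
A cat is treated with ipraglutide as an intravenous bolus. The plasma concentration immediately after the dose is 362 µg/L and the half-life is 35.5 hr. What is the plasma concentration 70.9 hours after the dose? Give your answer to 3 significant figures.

k = ln 2 / 35.5 = 0.01953 hr⁻¹
70.9 hr is 1.997 half-lives, so C = 362 × (1/2)^1.997 = 362 × 0.2505 ≈ 90.7 µg/L

90.7 µg/L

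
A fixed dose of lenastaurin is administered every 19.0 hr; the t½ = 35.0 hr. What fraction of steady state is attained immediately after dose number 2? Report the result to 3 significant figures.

0.529

k = ln 2 / 35.0 = 0.01980 hr⁻¹
f_n = 1 − e^(−nkτ) = 1 − e^(−2 × 0.01980 × 19.0) = 1 − e^(−0.7526) = 1 − 0.4712 ≈ 0.529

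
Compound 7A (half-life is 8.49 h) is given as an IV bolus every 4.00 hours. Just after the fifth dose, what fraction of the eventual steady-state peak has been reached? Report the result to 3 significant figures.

k = ln 2 / 8.49 = 0.08164 h⁻¹
f_n = 1 − e^(−nkτ) = 1 − e^(−5 × 0.08164 × 4.00) = 1 − e^(−1.633) = 1 − 0.1954 ≈ 0.805

0.805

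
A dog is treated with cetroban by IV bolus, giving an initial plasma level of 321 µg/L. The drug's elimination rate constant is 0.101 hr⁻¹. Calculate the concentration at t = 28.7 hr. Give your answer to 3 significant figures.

C(t) = C₀ e^(−kt) = 321 × e^(−0.1010 × 28.7) = 321 × e^(−2.899) = 321 × 0.05509 ≈ 17.7 µg/L

17.7 µg/L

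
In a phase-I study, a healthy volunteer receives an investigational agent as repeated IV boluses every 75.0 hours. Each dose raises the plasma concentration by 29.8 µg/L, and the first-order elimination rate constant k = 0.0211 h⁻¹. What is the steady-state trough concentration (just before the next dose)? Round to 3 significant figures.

Fraction remaining after one interval: e^(−kτ) = e^(−0.02110 × 75.0) = 0.2055
R = 1 / (1 − 0.2055) = 1.259
Css,max = 29.8 × 1.259 = 37.51 µg/L
Css,min = Css,max × e^(−kτ) = 37.51 × 0.2055 ≈ 7.71 µg/L

7.71 µg/L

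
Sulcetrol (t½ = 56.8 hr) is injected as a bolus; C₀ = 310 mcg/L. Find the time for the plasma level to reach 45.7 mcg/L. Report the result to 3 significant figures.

k = ln 2 / 56.8 = 0.01220 hr⁻¹
C(t) = C₀ e^(−kt)  ⇒  t = ln(C₀/C) / k
t = ln(310/45.7) / 0.01220 = 1.914 / 0.01220 ≈ 157 hours

157 hours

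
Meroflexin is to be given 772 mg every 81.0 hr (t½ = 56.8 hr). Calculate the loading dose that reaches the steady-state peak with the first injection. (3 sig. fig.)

1230 mg

k = ln 2 / 56.8 = 0.01220 hr⁻¹
Accumulation ratio R = 1 / (1 − e^(−kτ)) = 1 / (1 − e^(−0.01220×81.0)) = 1 / (1 − 0.3721) = 1.593
Loading dose = maintenance dose × R = 772 × 1.593 ≈ 1230 mg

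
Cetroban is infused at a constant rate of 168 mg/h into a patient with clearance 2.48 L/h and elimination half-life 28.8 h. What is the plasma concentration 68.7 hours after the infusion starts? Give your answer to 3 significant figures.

Css = rate / CL = 168 / 2.48 = 67.74 µg/mL
k = ln 2 / 28.8 = 0.02407 h⁻¹
C(t) = Css (1 − e^(−kt)) = 67.74 × (1 − e^(−1.653)) = 67.74 × 0.8086 ≈ 54.8 µg/mL

54.8 µg/mL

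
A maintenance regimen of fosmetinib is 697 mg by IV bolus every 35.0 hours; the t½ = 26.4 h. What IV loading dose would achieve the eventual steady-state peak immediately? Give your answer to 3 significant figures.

k = ln 2 / 26.4 = 0.02626 h⁻¹
Accumulation ratio R = 1 / (1 − e^(−kτ)) = 1 / (1 − e^(−0.02626×35.0)) = 1 / (1 − 0.3989) = 1.664
Loading dose = maintenance dose × R = 697 × 1.664 ≈ 1160 mg

1160 mg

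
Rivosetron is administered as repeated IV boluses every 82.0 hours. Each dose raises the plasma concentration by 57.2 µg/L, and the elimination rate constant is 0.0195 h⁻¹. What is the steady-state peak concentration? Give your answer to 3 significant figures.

71.7 µg/L

Fraction remaining after one interval: e^(−kτ) = e^(−0.01950 × 82.0) = 0.2021
R = 1 / (1 − 0.2021) = 1.253
Css,max = 57.2 × 1.253 ≈ 71.7 µg/L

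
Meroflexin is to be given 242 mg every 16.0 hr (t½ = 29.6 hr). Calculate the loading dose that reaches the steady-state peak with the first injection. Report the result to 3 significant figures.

k = ln 2 / 29.6 = 0.02342 hr⁻¹
Accumulation ratio R = 1 / (1 − e^(−kτ)) = 1 / (1 − e^(−0.02342×16.0)) = 1 / (1 − 0.6875) = 3.200
Loading dose = maintenance dose × R = 242 × 3.200 ≈ 774 mg

774 mg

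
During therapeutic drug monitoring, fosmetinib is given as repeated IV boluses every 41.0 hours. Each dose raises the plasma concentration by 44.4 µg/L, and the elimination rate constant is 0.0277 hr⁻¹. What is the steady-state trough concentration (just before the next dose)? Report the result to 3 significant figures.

21.0 µg/L

Fraction remaining after one interval: e^(−kτ) = e^(−0.02770 × 41.0) = 0.3212
R = 1 / (1 − 0.3212) = 1.473
Css,max = 44.4 × 1.473 = 65.41 µg/L
Css,min = Css,max × e^(−kτ) = 65.41 × 0.3212 ≈ 21.0 µg/L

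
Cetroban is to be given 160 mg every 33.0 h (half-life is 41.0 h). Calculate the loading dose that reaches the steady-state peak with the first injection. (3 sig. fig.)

k = ln 2 / 41.0 = 0.01691 h⁻¹
Accumulation ratio R = 1 / (1 − e^(−kτ)) = 1 / (1 − e^(−0.01691×33.0)) = 1 / (1 − 0.5724) = 2.339
Loading dose = maintenance dose × R = 160 × 2.339 ≈ 374 mg

374 mg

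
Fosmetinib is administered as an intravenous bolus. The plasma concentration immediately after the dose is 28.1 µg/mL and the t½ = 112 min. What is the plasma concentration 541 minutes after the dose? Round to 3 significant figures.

k = ln 2 / 112 = 0.006189 min⁻¹
C(t) = C₀ e^(−kt) = 28.1 × e^(−0.006189 × 541) = 28.1 × e^(−3.348) = 28.1 × 0.03515 ≈ 0.988 µg/mL

0.988 µg/mL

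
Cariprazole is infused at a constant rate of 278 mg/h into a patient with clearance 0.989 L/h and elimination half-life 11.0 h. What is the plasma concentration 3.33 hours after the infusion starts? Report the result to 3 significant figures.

Css = rate / CL = 278 / 0.989 = 281.1 µg/mL
k = ln 2 / 11.0 = 0.06301 h⁻¹
C(t) = Css (1 − e^(−kt)) = 281.1 × (1 − e^(−0.2098)) = 281.1 × 0.1893 ≈ 53.2 µg/mL

53.2 µg/mL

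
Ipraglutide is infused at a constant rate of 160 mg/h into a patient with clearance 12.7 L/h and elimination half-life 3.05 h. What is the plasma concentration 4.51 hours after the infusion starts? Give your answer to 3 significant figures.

Css = rate / CL = 160 / 12.7 = 12.60 mg/L
k = ln 2 / 3.05 = 0.2273 h⁻¹
C(t) = Css (1 − e^(−kt)) = 12.60 × (1 − e^(−1.025)) = 12.60 × 0.6412 ≈ 8.08 mg/L

8.08 mg/L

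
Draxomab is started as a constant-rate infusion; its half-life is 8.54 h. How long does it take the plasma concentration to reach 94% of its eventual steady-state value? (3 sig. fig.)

k = ln 2 / 8.54 = 0.08116 h⁻¹
f = 1 − e^(−kt)  ⇒  t = −ln(1 − f) / k
t = −ln(1 − 0.94) / 0.08116 = 2.813 / 0.08116 ≈ 34.7 hours

34.7 hours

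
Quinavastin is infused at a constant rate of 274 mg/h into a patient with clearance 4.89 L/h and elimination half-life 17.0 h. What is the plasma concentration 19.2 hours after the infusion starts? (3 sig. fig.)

Css = rate / CL = 274 / 4.89 = 56.03 mg/L
k = ln 2 / 17.0 = 0.04077 h⁻¹
C(t) = Css (1 − e^(−kt)) = 56.03 × (1 − e^(−0.7828)) = 56.03 × 0.5429 ≈ 30.4 mg/L

30.4 mg/L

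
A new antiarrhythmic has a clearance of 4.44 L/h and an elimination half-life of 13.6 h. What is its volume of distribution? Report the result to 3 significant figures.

87.1 L

k = ln 2 / t½ = ln 2 / 13.6 = 0.05097 h⁻¹
V = CL / k = 4.44 / 0.05097 ≈ 87.1 L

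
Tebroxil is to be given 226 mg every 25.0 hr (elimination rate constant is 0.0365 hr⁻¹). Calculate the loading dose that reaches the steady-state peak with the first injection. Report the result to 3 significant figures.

378 mg

Accumulation ratio R = 1 / (1 − e^(−kτ)) = 1 / (1 − e^(−0.03650×25.0)) = 1 / (1 − 0.4015) = 1.671
Loading dose = maintenance dose × R = 226 × 1.671 ≈ 378 mg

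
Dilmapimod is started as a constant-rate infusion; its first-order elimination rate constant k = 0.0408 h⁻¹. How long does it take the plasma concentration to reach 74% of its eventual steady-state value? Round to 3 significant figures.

f = 1 − e^(−kt)  ⇒  t = −ln(1 − f) / k
t = −ln(1 − 0.74) / 0.04080 = 1.347 / 0.04080 ≈ 33.0 hours

33.0 hours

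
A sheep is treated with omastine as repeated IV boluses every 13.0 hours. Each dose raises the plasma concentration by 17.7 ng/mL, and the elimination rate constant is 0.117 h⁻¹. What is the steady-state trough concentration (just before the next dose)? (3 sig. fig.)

4.95 ng/mL

Fraction remaining after one interval: e^(−kτ) = e^(−0.1170 × 13.0) = 0.2185
R = 1 / (1 − 0.2185) = 1.280
Css,max = 17.7 × 1.280 = 22.65 ng/mL
Css,min = Css,max × e^(−kτ) = 22.65 × 0.2185 ≈ 4.95 ng/mL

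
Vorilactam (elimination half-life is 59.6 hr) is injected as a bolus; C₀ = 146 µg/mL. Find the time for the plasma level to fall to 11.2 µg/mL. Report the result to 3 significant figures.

k = ln 2 / 59.6 = 0.01163 hr⁻¹
C(t) = C₀ e^(−kt)  ⇒  t = ln(C₀/C) / k
t = ln(146/11.2) / 0.01163 = 2.568 / 0.01163 ≈ 221 hours

221 hours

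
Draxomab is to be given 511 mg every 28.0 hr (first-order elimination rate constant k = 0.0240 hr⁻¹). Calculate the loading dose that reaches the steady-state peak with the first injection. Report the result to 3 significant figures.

1040 mg

Accumulation ratio R = 1 / (1 − e^(−kτ)) = 1 / (1 − e^(−0.02400×28.0)) = 1 / (1 − 0.5107) = 2.044
Loading dose = maintenance dose × R = 511 × 2.044 ≈ 1040 mg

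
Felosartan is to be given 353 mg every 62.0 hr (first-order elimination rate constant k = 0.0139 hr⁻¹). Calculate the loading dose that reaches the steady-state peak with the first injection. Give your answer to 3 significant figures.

611 mg

Accumulation ratio R = 1 / (1 − e^(−kτ)) = 1 / (1 − e^(−0.01390×62.0)) = 1 / (1 − 0.4224) = 1.731
Loading dose = maintenance dose × R = 353 × 1.731 ≈ 611 mg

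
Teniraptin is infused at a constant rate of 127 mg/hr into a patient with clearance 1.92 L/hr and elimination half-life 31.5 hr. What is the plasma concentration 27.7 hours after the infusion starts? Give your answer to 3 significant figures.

30.2 mg/L

Css = rate / CL = 127 / 1.92 = 66.15 mg/L
k = ln 2 / 31.5 = 0.02200 hr⁻¹
C(t) = Css (1 − e^(−kt)) = 66.15 × (1 − e^(−0.6095)) = 66.15 × 0.4564 ≈ 30.2 mg/L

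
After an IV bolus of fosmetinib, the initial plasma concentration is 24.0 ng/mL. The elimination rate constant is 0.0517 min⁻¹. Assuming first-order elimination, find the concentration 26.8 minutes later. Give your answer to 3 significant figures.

C(t) = C₀ e^(−kt) = 24.0 × e^(−0.05170 × 26.8) = 24.0 × e^(−1.386) = 24.0 × 0.2502 ≈ 6.00 ng/mL

6.00 ng/mL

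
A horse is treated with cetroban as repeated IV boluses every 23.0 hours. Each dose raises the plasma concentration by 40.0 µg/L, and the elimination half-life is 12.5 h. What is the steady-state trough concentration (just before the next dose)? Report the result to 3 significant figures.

15.5 µg/L

k = ln 2 / 12.5 = 0.05545 h⁻¹
Fraction remaining after one interval: e^(−kτ) = e^(−0.05545 × 23.0) = 0.2793
R = 1 / (1 − 0.2793) = 1.388
Css,max = 40.0 × 1.388 = 55.50 µg/L
Css,min = Css,max × e^(−kτ) = 55.50 × 0.2793 ≈ 15.5 µg/L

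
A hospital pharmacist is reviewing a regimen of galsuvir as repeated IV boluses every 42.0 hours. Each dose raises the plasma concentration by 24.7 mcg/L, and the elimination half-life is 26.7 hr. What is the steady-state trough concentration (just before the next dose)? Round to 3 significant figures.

k = ln 2 / 26.7 = 0.02596 hr⁻¹
Fraction remaining after one interval: e^(−kτ) = e^(−0.02596 × 42.0) = 0.3361
R = 1 / (1 − 0.3361) = 1.506
Css,max = 24.7 × 1.506 = 37.20 mcg/L
Css,min = Css,max × e^(−kτ) = 37.20 × 0.3361 ≈ 12.5 mcg/L

12.5 mcg/L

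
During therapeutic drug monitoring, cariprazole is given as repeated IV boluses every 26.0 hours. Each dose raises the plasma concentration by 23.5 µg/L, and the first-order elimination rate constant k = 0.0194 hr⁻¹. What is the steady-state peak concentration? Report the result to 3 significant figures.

59.3 µg/L

Fraction remaining after one interval: e^(−kτ) = e^(−0.01940 × 26.0) = 0.6039
R = 1 / (1 − 0.6039) = 2.524
Css,max = 23.5 × 2.524 ≈ 59.3 µg/L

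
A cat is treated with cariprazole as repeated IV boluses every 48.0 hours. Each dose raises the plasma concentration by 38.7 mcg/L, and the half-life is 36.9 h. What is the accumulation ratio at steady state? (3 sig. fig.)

k = ln 2 / 36.9 = 0.01878 h⁻¹
Fraction remaining after one interval: e^(−kτ) = e^(−0.01878 × 48.0) = 0.4059
R = 1 / (1 − 0.4059) = 1 / 0.5941 ≈ 1.68

1.68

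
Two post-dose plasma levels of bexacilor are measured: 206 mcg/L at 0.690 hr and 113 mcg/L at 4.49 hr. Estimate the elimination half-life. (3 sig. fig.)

k = ln(C₁/C₂) / (t₂ − t₁) = ln(206/113) / (4.49 − 0.690)
  = 0.6005 / 3.800 = 0.1580 hr⁻¹
t½ = ln 2 / k = ln 2 / 0.1580 ≈ 4.39 hours

4.39 hours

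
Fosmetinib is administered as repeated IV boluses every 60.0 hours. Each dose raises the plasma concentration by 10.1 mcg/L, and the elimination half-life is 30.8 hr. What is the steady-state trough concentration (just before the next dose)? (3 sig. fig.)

k = ln 2 / 30.8 = 0.02250 hr⁻¹
Fraction remaining after one interval: e^(−kτ) = e^(−0.02250 × 60.0) = 0.2592
R = 1 / (1 − 0.2592) = 1.350
Css,max = 10.1 × 1.350 = 13.63 mcg/L
Css,min = Css,max × e^(−kτ) = 13.63 × 0.2592 ≈ 3.53 mcg/L

3.53 mcg/L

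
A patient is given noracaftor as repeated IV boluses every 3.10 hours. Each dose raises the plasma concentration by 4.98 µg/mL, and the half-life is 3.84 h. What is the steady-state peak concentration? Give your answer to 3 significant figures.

k = ln 2 / 3.84 = 0.1805 h⁻¹
Fraction remaining after one interval: e^(−kτ) = e^(−0.1805 × 3.10) = 0.5715
R = 1 / (1 − 0.5715) = 2.333
Css,max = 4.98 × 2.333 ≈ 11.6 µg/mL

11.6 µg/mL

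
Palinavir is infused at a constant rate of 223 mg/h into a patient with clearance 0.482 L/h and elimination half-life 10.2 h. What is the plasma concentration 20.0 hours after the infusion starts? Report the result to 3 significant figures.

Css = rate / CL = 223 / 0.482 = 462.7 mg/L
k = ln 2 / 10.2 = 0.06796 h⁻¹
C(t) = Css (1 − e^(−kt)) = 462.7 × (1 − e^(−1.359)) = 462.7 × 0.7431 ≈ 344 mg/L

344 mg/L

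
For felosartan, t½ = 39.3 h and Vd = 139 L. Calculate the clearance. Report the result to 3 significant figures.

2.45 L/h

k = ln 2 / t½ = ln 2 / 39.3 = 0.01764 h⁻¹
CL = k · V = 0.01764 × 139 ≈ 2.45 L/h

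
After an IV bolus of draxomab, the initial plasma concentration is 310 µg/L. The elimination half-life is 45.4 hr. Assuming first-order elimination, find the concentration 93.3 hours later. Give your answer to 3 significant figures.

k = ln 2 / 45.4 = 0.01527 hr⁻¹
93.3 hr is 2.055 half-lives, so C = 310 × (1/2)^2.055 = 310 × 0.2406 ≈ 74.6 µg/L

74.6 µg/L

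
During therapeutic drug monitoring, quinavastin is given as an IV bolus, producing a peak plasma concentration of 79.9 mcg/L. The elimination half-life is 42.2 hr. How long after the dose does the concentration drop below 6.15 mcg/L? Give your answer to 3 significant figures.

k = ln 2 / 42.2 = 0.01643 hr⁻¹
C(t) = C₀ e^(−kt)  ⇒  t = ln(C₀/C) / k
t = ln(79.9/6.15) / 0.01643 = 2.564 / 0.01643 ≈ 156 hours

156 hours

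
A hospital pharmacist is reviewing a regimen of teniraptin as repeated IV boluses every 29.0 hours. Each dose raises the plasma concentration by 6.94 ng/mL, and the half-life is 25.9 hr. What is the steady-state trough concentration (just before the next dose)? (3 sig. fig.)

k = ln 2 / 25.9 = 0.02676 hr⁻¹
Fraction remaining after one interval: e^(−kτ) = e^(−0.02676 × 29.0) = 0.4602
R = 1 / (1 − 0.4602) = 1.853
Css,max = 6.94 × 1.853 = 12.86 ng/mL
Css,min = Css,max × e^(−kτ) = 12.86 × 0.4602 ≈ 5.92 ng/mL

5.92 ng/mL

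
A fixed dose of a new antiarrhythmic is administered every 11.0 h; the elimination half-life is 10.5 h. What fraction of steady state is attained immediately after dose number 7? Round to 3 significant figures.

0.994

k = ln 2 / 10.5 = 0.06601 h⁻¹
f_n = 1 − e^(−nkτ) = 1 − e^(−7 × 0.06601 × 11.0) = 1 − e^(−5.083) = 1 − 0.006201 ≈ 0.994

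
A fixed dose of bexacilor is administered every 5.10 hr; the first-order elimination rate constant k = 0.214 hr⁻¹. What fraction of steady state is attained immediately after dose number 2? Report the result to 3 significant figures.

0.887

f_n = 1 − e^(−nkτ) = 1 − e^(−2 × 0.2140 × 5.10) = 1 − e^(−2.183) = 1 − 0.1127 ≈ 0.887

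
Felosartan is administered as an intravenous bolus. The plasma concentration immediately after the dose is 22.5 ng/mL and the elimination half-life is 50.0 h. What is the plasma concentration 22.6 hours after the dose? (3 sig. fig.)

k = ln 2 / 50.0 = 0.01386 h⁻¹
22.6 h is 0.4520 half-lives, so C = 22.5 × (1/2)^0.4520 = 22.5 × 0.7310 ≈ 16.4 ng/mL

16.4 ng/mL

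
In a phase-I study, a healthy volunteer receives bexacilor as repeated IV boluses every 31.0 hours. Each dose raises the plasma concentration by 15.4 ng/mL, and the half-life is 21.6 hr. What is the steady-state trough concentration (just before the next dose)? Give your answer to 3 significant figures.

k = ln 2 / 21.6 = 0.03209 hr⁻¹
Fraction remaining after one interval: e^(−kτ) = e^(−0.03209 × 31.0) = 0.3698
R = 1 / (1 − 0.3698) = 1.587
Css,max = 15.4 × 1.587 = 24.44 ng/mL
Css,min = Css,max × e^(−kτ) = 24.44 × 0.3698 ≈ 9.04 ng/mL

9.04 ng/mL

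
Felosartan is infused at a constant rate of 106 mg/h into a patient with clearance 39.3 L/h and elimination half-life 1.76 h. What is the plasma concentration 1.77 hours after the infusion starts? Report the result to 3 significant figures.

1.35 mg/L

Css = rate / CL = 106 / 39.3 = 2.697 mg/L
k = ln 2 / 1.76 = 0.3938 h⁻¹
C(t) = Css (1 − e^(−kt)) = 2.697 × (1 − e^(−0.6971)) = 2.697 × 0.5020 ≈ 1.35 mg/L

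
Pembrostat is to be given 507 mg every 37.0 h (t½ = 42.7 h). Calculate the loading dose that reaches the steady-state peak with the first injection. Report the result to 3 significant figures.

k = ln 2 / 42.7 = 0.01623 h⁻¹
Accumulation ratio R = 1 / (1 − e^(−kτ)) = 1 / (1 − e^(−0.01623×37.0)) = 1 / (1 − 0.5485) = 2.215
Loading dose = maintenance dose × R = 507 × 2.215 ≈ 1120 mg

1120 mg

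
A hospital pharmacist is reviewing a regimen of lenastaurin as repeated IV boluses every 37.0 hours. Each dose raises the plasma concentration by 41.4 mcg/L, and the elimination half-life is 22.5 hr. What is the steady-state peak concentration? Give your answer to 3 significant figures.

60.9 mcg/L

k = ln 2 / 22.5 = 0.03081 hr⁻¹
Fraction remaining after one interval: e^(−kτ) = e^(−0.03081 × 37.0) = 0.3199
R = 1 / (1 − 0.3199) = 1.470
Css,max = 41.4 × 1.470 ≈ 60.9 mcg/L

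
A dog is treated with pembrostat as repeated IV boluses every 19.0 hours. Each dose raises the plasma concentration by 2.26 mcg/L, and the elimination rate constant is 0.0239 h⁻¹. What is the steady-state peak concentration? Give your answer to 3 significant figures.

6.19 mcg/L

Fraction remaining after one interval: e^(−kτ) = e^(−0.02390 × 19.0) = 0.6350
R = 1 / (1 − 0.6350) = 2.740
Css,max = 2.26 × 2.740 ≈ 6.19 mcg/L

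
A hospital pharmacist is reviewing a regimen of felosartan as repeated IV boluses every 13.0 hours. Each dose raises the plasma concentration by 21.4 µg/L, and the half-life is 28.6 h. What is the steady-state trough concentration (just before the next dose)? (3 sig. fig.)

57.8 µg/L

k = ln 2 / 28.6 = 0.02424 h⁻¹
Fraction remaining after one interval: e^(−kτ) = e^(−0.02424 × 13.0) = 0.7297
R = 1 / (1 − 0.7297) = 3.700
Css,max = 21.4 × 3.700 = 79.18 µg/L
Css,min = Css,max × e^(−kτ) = 79.18 × 0.7297 ≈ 57.8 µg/L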